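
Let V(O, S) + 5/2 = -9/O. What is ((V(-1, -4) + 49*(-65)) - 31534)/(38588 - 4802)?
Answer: -69425/67572 ≈ -1.0274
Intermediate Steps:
V(O, S) = -5/2 - 9/O
((V(-1, -4) + 49*(-65)) - 31534)/(38588 - 4802) = (((-5/2 - 9/(-1)) + 49*(-65)) - 31534)/(38588 - 4802) = (((-5/2 - 9*(-1)) - 3185) - 31534)/33786 = (((-5/2 + 9) - 3185) - 31534)*(1/33786) = ((13/2 - 3185) - 31534)*(1/33786) = (-6357/2 - 31534)*(1/33786) = -69425/2*1/33786 = -69425/67572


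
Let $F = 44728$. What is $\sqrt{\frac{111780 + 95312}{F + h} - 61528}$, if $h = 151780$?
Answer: $\frac{i \sqrt{148492954420941}}{49127} \approx 248.05 i$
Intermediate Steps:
$\sqrt{\frac{111780 + 95312}{F + h} - 61528} = \sqrt{\frac{111780 + 95312}{44728 + 151780} - 61528} = \sqrt{\frac{207092}{196508} - 61528} = \sqrt{207092 \cdot \frac{1}{196508} - 61528} = \sqrt{\frac{51773}{49127} - 61528} = \sqrt{- \frac{3022634283}{49127}} = \frac{i \sqrt{148492954420941}}{49127}$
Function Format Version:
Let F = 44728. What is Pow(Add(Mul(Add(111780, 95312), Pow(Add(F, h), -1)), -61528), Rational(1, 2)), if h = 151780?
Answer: Mul(Rational(1, 49127), I, Pow(148492954420941, Rational(1, 2))) ≈ Mul(248.05, I)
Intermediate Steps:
Pow(Add(Mul(Add(111780, 95312), Pow(Add(F, h), -1)), -61528), Rational(1, 2)) = Pow(Add(Mul(Add(111780, 95312), Pow(Add(44728, 151780), -1)), -61528), Rational(1, 2)) = Pow(Add(Mul(207092, Pow(196508, -1)), -61528), Rational(1, 2)) = Pow(Add(Mul(207092, Rational(1, 196508)), -61528), Rational(1, 2)) = Pow(Add(Rational(51773, 49127), -61528), Rational(1, 2)) = Pow(Rational(-3022634283, 49127), Rational(1, 2)) = Mul(Rational(1, 49127), I, Pow(148492954420941, Rational(1, 2)))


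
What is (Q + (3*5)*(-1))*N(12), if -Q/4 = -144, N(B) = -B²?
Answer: -80784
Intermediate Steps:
Q = 576 (Q = -4*(-144) = 576)
(Q + (3*5)*(-1))*N(12) = (576 + (3*5)*(-1))*(-1*12²) = (576 + 15*(-1))*(-1*144) = (576 - 15)*(-144) = 561*(-144) = -80784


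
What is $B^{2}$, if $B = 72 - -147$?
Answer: $47961$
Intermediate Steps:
$B = 219$ ($B = 72 + 147 = 219$)
$B^{2} = 219^{2} = 47961$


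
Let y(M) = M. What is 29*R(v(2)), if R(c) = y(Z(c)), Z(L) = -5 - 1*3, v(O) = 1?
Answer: -232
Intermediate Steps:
Z(L) = -8 (Z(L) = -5 - 3 = -8)
R(c) = -8
29*R(v(2)) = 29*(-8) = -232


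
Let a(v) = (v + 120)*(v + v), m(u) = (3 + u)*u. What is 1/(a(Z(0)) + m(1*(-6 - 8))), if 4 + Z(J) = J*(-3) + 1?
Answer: -1/548 ≈ -0.0018248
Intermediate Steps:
Z(J) = -3 - 3*J (Z(J) = -4 + (J*(-3) + 1) = -4 + (-3*J + 1) = -4 + (1 - 3*J) = -3 - 3*J)
m(u) = u*(3 + u)
a(v) = 2*v*(120 + v) (a(v) = (120 + v)*(2*v) = 2*v*(120 + v))
1/(a(Z(0)) + m(1*(-6 - 8))) = 1/(2*(-3 - 3*0)*(120 + (-3 - 3*0)) + (1*(-6 - 8))*(3 + 1*(-6 - 8))) = 1/(2*(-3 + 0)*(120 + (-3 + 0)) + (1*(-14))*(3 + 1*(-14))) = 1/(2*(-3)*(120 - 3) - 14*(3 - 14)) = 1/(2*(-3)*117 - 14*(-11)) = 1/(-702 + 154) = 1/(-548) = -1/548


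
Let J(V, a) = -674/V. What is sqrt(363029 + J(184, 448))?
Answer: sqrt(768161613)/46 ≈ 602.52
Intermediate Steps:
sqrt(363029 + J(184, 448)) = sqrt(363029 - 674/184) = sqrt(363029 - 674*1/184) = sqrt(363029 - 337/92) = sqrt(33398331/92) = sqrt(768161613)/46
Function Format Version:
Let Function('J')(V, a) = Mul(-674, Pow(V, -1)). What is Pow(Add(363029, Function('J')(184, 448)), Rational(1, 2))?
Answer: Mul(Rational(1, 46), Pow(768161613, Rational(1, 2))) ≈ 602.52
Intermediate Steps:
Pow(Add(363029, Function('J')(184, 448)), Rational(1, 2)) = Pow(Add(363029, Mul(-674, Pow(184, -1))), Rational(1, 2)) = Pow(Add(363029, Mul(-674, Rational(1, 184))), Rational(1, 2)) = Pow(Add(363029, Rational(-337, 92)), Rational(1, 2)) = Pow(Rational(33398331, 92), Rational(1, 2)) = Mul(Rational(1, 46), Pow(768161613, Rational(1, 2)))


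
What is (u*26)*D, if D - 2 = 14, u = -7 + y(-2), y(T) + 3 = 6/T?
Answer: -5408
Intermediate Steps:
y(T) = -3 + 6/T
u = -13 (u = -7 + (-3 + 6/(-2)) = -7 + (-3 + 6*(-½)) = -7 + (-3 - 3) = -7 - 6 = -13)
D = 16 (D = 2 + 14 = 16)
(u*26)*D = -13*26*16 = -338*16 = -5408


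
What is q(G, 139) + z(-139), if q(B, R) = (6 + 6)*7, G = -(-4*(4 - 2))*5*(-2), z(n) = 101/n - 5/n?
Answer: 11580/139 ≈ 83.309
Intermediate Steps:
z(n) = 96/n
G = -80 (G = -(-4*2)*5*(-2) = -(-8)*5*(-2) = -1*(-40)*(-2) = 40*(-2) = -80)
q(B, R) = 84 (q(B, R) = 12*7 = 84)
q(G, 139) + z(-139) = 84 + 96/(-139) = 84 + 96*(-1/139) = 84 - 96/139 = 11580/139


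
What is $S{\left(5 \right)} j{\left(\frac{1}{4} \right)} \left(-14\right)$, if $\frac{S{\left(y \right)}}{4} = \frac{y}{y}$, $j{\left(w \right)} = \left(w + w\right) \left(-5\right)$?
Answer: $140$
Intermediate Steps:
$j{\left(w \right)} = - 10 w$ ($j{\left(w \right)} = 2 w \left(-5\right) = - 10 w$)
$S{\left(y \right)} = 4$ ($S{\left(y \right)} = 4 \frac{y}{y} = 4 \cdot 1 = 4$)
$S{\left(5 \right)} j{\left(\frac{1}{4} \right)} \left(-14\right) = 4 \left(- \frac{10}{4}\right) \left(-14\right) = 4 \left(\left(-10\right) \frac{1}{4}\right) \left(-14\right) = 4 \left(- \frac{5}{2}\right) \left(-14\right) = \left(-10\right) \left(-14\right) = 140$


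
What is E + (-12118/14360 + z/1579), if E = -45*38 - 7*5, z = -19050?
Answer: -19929795061/11337220 ≈ -1757.9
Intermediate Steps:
E = -1745 (E = -1710 - 35 = -1745)
E + (-12118/14360 + z/1579) = -1745 + (-12118/14360 - 19050/1579) = -1745 + (-12118*1/14360 - 19050*1/1579) = -1745 + (-6059/7180 - 19050/1579) = -1745 - 146346161/11337220 = -19929795061/11337220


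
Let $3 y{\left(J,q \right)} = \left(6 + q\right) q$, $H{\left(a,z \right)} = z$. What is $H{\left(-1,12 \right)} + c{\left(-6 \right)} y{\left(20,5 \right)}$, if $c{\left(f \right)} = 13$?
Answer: $\frac{751}{3} \approx 250.33$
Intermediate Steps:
$y{\left(J,q \right)} = \frac{q \left(6 + q\right)}{3}$ ($y{\left(J,q \right)} = \frac{\left(6 + q\right) q}{3} = \frac{q \left(6 + q\right)}{3}$)
$H{\left(-1,12 \right)} + c{\left(-6 \right)} y{\left(20,5 \right)} = 12 + 13 \cdot \frac{1}{3} \cdot 5 \left(6 + 5\right) = 12 + 13 \cdot \frac{1}{3} \cdot 5 \cdot 11 = 12 + 13 \cdot \frac{55}{3} = 12 + \frac{715}{3} = \frac{751}{3}$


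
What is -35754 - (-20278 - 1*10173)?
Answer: -5303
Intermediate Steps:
-35754 - (-20278 - 1*10173) = -35754 - (-20278 - 10173) = -35754 - 1*(-30451) = -35754 + 30451 = -5303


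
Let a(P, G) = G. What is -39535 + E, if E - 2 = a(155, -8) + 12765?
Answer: -26776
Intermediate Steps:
E = 12759 (E = 2 + (-8 + 12765) = 2 + 12757 = 12759)
-39535 + E = -39535 + 12759 = -26776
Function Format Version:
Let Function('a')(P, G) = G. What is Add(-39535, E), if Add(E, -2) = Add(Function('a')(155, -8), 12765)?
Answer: -26776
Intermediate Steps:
E = 12759 (E = Add(2, Add(-8, 12765)) = Add(2, 12757) = 12759)
Add(-39535, E) = Add(-39535, 12759) = -26776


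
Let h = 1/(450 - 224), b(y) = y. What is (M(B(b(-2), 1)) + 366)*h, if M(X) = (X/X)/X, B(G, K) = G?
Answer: 731/452 ≈ 1.6173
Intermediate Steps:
M(X) = 1/X
h = 1/226 ≈ 0.0044248
(M(B(b(-2), 1)) + 366)*h = (1/(-2) + 366)*(1/226) = (-1/2 + 366)*(1/226) = (731/2)*(1/226) = 731/452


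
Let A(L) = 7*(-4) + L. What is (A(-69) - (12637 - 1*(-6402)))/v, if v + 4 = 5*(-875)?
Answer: 19136/4379 ≈ 4.3699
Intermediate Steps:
A(L) = -28 + L
v = -4379 (v = -4 + 5*(-875) = -4 - 4375 = -4379)
(A(-69) - (12637 - 1*(-6402)))/v = ((-28 - 69) - (12637 - 1*(-6402)))/(-4379) = (-97 - (12637 + 6402))*(-1/4379) = (-97 - 1*19039)*(-1/4379) = (-97 - 19039)*(-1/4379) = -19136*(-1/4379) = 19136/4379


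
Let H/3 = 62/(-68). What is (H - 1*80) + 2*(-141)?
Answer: -12401/34 ≈ -364.74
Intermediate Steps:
H = -93/34 (H = 3*(62/(-68)) = 3*(62*(-1/68)) = 3*(-31/34) = -93/34 ≈ -2.7353)
(H - 1*80) + 2*(-141) = (-93/34 - 1*80) + 2*(-141) = (-93/34 - 80) - 282 = -2813/34 - 282 = -12401/34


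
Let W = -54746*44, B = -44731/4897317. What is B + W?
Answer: -11796774769939/4897317 ≈ -2.4088e+6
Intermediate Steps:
B = -44731/4897317 (B = -44731*1/4897317 = -44731/4897317 ≈ -0.0091338)
W = -2408824
B + W = -44731/4897317 - 2408824 = -11796774769939/4897317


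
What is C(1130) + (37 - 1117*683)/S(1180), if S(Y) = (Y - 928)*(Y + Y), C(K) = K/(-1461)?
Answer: -42537917/20687760 ≈ -2.0562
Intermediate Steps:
C(K) = -K/1461 (C(K) = K*(-1/1461) = -K/1461)
S(Y) = 2*Y*(-928 + Y) (S(Y) = (-928 + Y)*(2*Y) = 2*Y*(-928 + Y))
C(1130) + (37 - 1117*683)/S(1180) = -1/1461*1130 + (37 - 1117*683)/((2*1180*(-928 + 1180))) = -1130/1461 + (37 - 762911)/((2*1180*252)) = -1130/1461 - 762874/594720 = -1130/1461 - 762874*1/594720 = -1130/1461 - 54491/42480 = -42537917/20687760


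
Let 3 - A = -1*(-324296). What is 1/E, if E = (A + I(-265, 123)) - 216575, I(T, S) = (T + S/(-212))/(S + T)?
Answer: -424/229327239 ≈ -1.8489e-6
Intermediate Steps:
A = -324293 (A = 3 - (-1)*(-324296) = 3 - 1*324296 = 3 - 324296 = -324293)
I(T, S) = (T - S/212)/(S + T) (I(T, S) = (T + S*(-1/212))/(S + T) = (T - S/212)/(S + T))
E = -229327239/424 (E = (-324293 + (-265 - 1/212*123)/(123 - 265)) - 216575 = (-324293 + (-265 - 123/212)/(-142)) - 216575 = (-324293 - 1/142*(-56303/212)) - 216575 = (-324293 + 793/424) - 216575 = -137499439/424 - 216575 = -229327239/424 ≈ -5.4087e+5)
1/E = 1/(-229327239/424) = -424/229327239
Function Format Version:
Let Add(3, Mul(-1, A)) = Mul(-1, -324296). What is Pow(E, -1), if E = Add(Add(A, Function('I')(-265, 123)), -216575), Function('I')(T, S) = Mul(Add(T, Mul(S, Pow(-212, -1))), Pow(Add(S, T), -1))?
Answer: Rational(-424, 229327239) ≈ -1.8489e-6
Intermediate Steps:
A = -324293 (A = Add(3, Mul(-1, Mul(-1, -324296))) = Add(3, Mul(-1, 324296)) = Add(3, -324296) = -324293)
Function('I')(T, S) = Mul(Pow(Add(S, T), -1), Add(T, Mul(Rational(-1, 212), S))) (Function('I')(T, S) = Mul(Add(T, Mul(S, Rational(-1, 212))), Pow(Add(S, T), -1)) = Mul(Add(T, Mul(Rational(-1, 212), S)), Pow(Add(S, T), -1)) = Mul(Pow(Add(S, T), -1), Add(T, Mul(Rational(-1, 212), S))))
E = Rational(-229327239, 424) (E = Add(Add(-324293, Mul(Pow(Add(123, -265), -1), Add(-265, Mul(Rational(-1, 212), 123)))), -216575) = Add(Add(-324293, Mul(Pow(-142, -1), Add(-265, Rational(-123, 212)))), -216575) = Add(Add(-324293, Mul(Rational(-1, 142), Rational(-56303, 212))), -216575) = Add(Add(-324293, Rational(793, 424)), -216575) = Add(Rational(-137499439, 424), -216575) = Rational(-229327239, 424) ≈ -5.4087e+5)
Pow(E, -1) = Pow(Rational(-229327239, 424), -1) = Rational(-424, 229327239)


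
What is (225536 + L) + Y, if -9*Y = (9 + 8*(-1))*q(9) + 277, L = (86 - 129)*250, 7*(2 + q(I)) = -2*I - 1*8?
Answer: 1503291/7 ≈ 2.1476e+5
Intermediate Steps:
q(I) = -22/7 - 2*I/7 (q(I) = -2 + (-2*I - 1*8)/7 = -2 + (-2*I - 8)/7 = -2 + (-8 - 2*I)/7 = -2 + (-8/7 - 2*I/7) = -22/7 - 2*I/7)
L = -10750 (L = -43*250 = -10750)
Y = -211/7 (Y = -((9 + 8*(-1))*(-22/7 - 2/7*9) + 277)/9 = -((9 - 8)*(-22/7 - 18/7) + 277)/9 = -(1*(-40/7) + 277)/9 = -(-40/7 + 277)/9 = -1/9*1899/7 = -211/7 ≈ -30.143)
(225536 + L) + Y = (225536 - 10750) - 211/7 = 214786 - 211/7 = 1503291/7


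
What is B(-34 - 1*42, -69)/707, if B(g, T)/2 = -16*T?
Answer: 2208/707 ≈ 3.1231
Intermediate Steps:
B(g, T) = -32*T (B(g, T) = 2*(-16*T) = -32*T)
B(-34 - 1*42, -69)/707 = -32*(-69)/707 = 2208*(1/707) = 2208/707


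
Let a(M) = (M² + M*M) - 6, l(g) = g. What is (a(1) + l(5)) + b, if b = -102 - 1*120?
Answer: -221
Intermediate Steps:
b = -222 (b = -102 - 120 = -222)
a(M) = -6 + 2*M² (a(M) = (M² + M²) - 6 = 2*M² - 6 = -6 + 2*M²)
(a(1) + l(5)) + b = ((-6 + 2*1²) + 5) - 222 = ((-6 + 2*1) + 5) - 222 = ((-6 + 2) + 5) - 222 = (-4 + 5) - 222 = 1 - 222 = -221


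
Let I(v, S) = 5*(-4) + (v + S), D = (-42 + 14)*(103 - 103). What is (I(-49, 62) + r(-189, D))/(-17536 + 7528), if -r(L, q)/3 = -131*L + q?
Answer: 18571/2502 ≈ 7.4225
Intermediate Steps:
D = 0 (D = -28*0 = 0)
r(L, q) = -3*q + 393*L (r(L, q) = -3*(-131*L + q) = -3*(q - 131*L) = -3*q + 393*L)
I(v, S) = -20 + S + v (I(v, S) = -20 + (S + v) = -20 + S + v)
(I(-49, 62) + r(-189, D))/(-17536 + 7528) = ((-20 + 62 - 49) + (-3*0 + 393*(-189)))/(-17536 + 7528) = (-7 + (0 - 74277))/(-10008) = (-7 - 74277)*(-1/10008) = -74284*(-1/10008) = 18571/2502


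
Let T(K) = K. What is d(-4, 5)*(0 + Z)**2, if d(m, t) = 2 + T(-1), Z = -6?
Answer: 36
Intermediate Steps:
d(m, t) = 1 (d(m, t) = 2 - 1 = 1)
d(-4, 5)*(0 + Z)**2 = 1*(0 - 6)**2 = 1*(-6)**2 = 1*36 = 36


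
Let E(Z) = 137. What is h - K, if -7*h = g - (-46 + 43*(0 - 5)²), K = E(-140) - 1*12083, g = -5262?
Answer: 89913/7 ≈ 12845.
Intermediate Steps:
K = -11946 (K = 137 - 1*12083 = 137 - 12083 = -11946)
h = 6291/7 (h = -(-5262 - (-46 + 43*(0 - 5)²))/7 = -(-5262 - (-46 + 43*(-5)²))/7 = -(-5262 - (-46 + 43*25))/7 = -(-5262 - (-46 + 1075))/7 = -(-5262 - 1*1029)/7 = -(-5262 - 1029)/7 = -⅐*(-6291) = 6291/7 ≈ 898.71)
h - K = 6291/7 - 1*(-11946) = 6291/7 + 11946 = 89913/7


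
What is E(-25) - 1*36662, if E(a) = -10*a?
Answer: -36412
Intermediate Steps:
E(-25) - 1*36662 = -10*(-25) - 1*36662 = 250 - 36662 = -36412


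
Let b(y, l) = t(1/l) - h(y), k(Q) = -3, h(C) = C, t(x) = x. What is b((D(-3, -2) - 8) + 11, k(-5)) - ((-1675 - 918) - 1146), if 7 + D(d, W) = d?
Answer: 11237/3 ≈ 3745.7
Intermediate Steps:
D(d, W) = -7 + d
b(y, l) = 1/l - y
b((D(-3, -2) - 8) + 11, k(-5)) - ((-1675 - 918) - 1146) = (1/(-3) - (((-7 - 3) - 8) + 11)) - ((-1675 - 918) - 1146) = (-⅓ - ((-10 - 8) + 11)) - (-2593 - 1146) = (-⅓ - (-18 + 11)) - 1*(-3739) = (-⅓ - 1*(-7)) + 3739 = (-⅓ + 7) + 3739 = 20/3 + 3739 = 11237/3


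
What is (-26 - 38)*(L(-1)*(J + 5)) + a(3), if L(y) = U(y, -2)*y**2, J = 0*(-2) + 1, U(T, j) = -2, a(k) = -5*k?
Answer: 753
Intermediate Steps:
J = 1 (J = 0 + 1 = 1)
L(y) = -2*y**2
(-26 - 38)*(L(-1)*(J + 5)) + a(3) = (-26 - 38)*((-2*(-1)**2)*(1 + 5)) - 5*3 = -64*(-2*1)*6 - 15 = -(-128)*6 - 15 = -64*(-12) - 15 = 768 - 15 = 753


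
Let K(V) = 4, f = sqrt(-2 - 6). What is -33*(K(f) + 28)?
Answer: -1056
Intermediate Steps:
f = 2*I*sqrt(2) (f = sqrt(-8) = 2*I*sqrt(2) ≈ 2.8284*I)
-33*(K(f) + 28) = -33*(4 + 28) = -33*32 = -1056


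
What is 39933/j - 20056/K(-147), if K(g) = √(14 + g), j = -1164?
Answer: -13311/388 + 20056*I*√133/133 ≈ -34.307 + 1739.1*I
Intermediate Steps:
39933/j - 20056/K(-147) = 39933/(-1164) - 20056/√(14 - 147) = 39933*(-1/1164) - 20056*(-I*√133/133) = -13311/388 - 20056*(-I*√133/133) = -13311/388 - (-20056)*I*√133/133 = -13311/388 + 20056*I*√133/133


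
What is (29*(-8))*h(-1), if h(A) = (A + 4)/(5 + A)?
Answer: -174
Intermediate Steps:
h(A) = (4 + A)/(5 + A)
(29*(-8))*h(-1) = (29*(-8))*((4 - 1)/(5 - 1)) = -232*3/4 = -58*3 = -232*¾ = -174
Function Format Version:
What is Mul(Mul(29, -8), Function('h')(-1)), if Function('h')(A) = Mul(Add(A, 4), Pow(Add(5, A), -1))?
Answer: -174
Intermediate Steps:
Function('h')(A) = Mul(Pow(Add(5, A), -1), Add(4, A)) (Function('h')(A) = Mul(Add(4, A), Pow(Add(5, A), -1)) = Mul(Pow(Add(5, A), -1), Add(4, A)))
Mul(Mul(29, -8), Function('h')(-1)) = Mul(Mul(29, -8), Mul(Pow(Add(5, -1), -1), Add(4, -1))) = Mul(-232, Mul(Pow(4, -1), 3)) = Mul(-232, Mul(Rational(1, 4), 3)) = Mul(-232, Rational(3, 4)) = -174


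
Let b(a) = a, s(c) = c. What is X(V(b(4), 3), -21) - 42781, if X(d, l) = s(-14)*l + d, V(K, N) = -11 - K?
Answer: -42502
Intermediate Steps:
X(d, l) = d - 14*l (X(d, l) = -14*l + d = d - 14*l)
X(V(b(4), 3), -21) - 42781 = ((-11 - 1*4) - 14*(-21)) - 42781 = ((-11 - 4) + 294) - 42781 = (-15 + 294) - 42781 = 279 - 42781 = -42502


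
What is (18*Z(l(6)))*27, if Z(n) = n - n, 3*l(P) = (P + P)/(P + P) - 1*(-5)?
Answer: 0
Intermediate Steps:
l(P) = 2 (l(P) = ((P + P)/(P + P) - 1*(-5))/3 = ((2*P)/((2*P)) + 5)/3 = ((2*P)*(1/(2*P)) + 5)/3 = (1 + 5)/3 = (1/3)*6 = 2)
Z(n) = 0
(18*Z(l(6)))*27 = (18*0)*27 = 0*27 = 0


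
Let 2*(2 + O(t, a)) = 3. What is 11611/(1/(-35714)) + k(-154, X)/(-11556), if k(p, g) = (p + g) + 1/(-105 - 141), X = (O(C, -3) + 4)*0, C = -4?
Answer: -1178828859827219/2842776 ≈ -4.1468e+8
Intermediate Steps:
O(t, a) = -1/2 (O(t, a) = -2 + (1/2)*3 = -2 + 3/2 = -1/2)
X = 0 (X = (-1/2 + 4)*0 = (7/2)*0 = 0)
k(p, g) = -1/246 + g + p (k(p, g) = (g + p) + 1/(-246) = (g + p) - 1/246 = -1/246 + g + p)
11611/(1/(-35714)) + k(-154, X)/(-11556) = 11611/(1/(-35714)) + (-1/246 + 0 - 154)/(-11556) = 11611/(-1/35714) - 37885/246*(-1/11556) = 11611*(-35714) + 37885/2842776 = -414675254 + 37885/2842776 = -1178828859827219/2842776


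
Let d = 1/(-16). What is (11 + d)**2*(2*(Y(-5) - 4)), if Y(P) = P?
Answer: -275625/128 ≈ -2153.3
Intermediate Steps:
d = -1/16 ≈ -0.062500
(11 + d)**2*(2*(Y(-5) - 4)) = (11 - 1/16)**2*(2*(-5 - 4)) = (175/16)**2*(2*(-9)) = (30625/256)*(-18) = -275625/128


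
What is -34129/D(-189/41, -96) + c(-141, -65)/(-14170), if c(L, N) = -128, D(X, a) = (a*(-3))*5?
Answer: -48342361/2040480 ≈ -23.692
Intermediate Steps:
D(X, a) = -15*a (D(X, a) = -3*a*5 = -15*a)
-34129/D(-189/41, -96) + c(-141, -65)/(-14170) = -34129/((-15*(-96))) - 128/(-14170) = -34129/1440 - 128*(-1/14170) = -34129*1/1440 + 64/7085 = -34129/1440 + 64/7085 = -48342361/2040480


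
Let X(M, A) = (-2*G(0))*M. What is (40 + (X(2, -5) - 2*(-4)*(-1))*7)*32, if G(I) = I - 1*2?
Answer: 1280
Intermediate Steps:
G(I) = -2 + I (G(I) = I - 2 = -2 + I)
X(M, A) = 4*M (X(M, A) = (-2*(-2 + 0))*M = (-2*(-2))*M = 4*M)
(40 + (X(2, -5) - 2*(-4)*(-1))*7)*32 = (40 + (4*2 - 2*(-4)*(-1))*7)*32 = (40 + (8 + 8*(-1))*7)*32 = (40 + (8 - 8)*7)*32 = (40 + 0*7)*32 = (40 + 0)*32 = 40*32 = 1280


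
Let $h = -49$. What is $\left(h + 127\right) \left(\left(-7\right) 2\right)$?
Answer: $-1092$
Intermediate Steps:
$\left(h + 127\right) \left(\left(-7\right) 2\right) = \left(-49 + 127\right) \left(\left(-7\right) 2\right) = 78 \left(-14\right) = -1092$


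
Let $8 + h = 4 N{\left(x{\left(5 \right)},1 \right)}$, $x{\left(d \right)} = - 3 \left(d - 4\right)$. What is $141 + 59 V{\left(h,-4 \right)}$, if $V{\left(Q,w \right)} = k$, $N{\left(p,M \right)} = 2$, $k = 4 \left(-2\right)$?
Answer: $-331$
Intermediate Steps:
$x{\left(d \right)} = 12 - 3 d$ ($x{\left(d \right)} = - 3 \left(-4 + d\right) = 12 - 3 d$)
$k = -8$
$h = 0$ ($h = -8 + 4 \cdot 2 = -8 + 8 = 0$)
$V{\left(Q,w \right)} = -8$
$141 + 59 V{\left(h,-4 \right)} = 141 + 59 \left(-8\right) = 141 - 472 = -331$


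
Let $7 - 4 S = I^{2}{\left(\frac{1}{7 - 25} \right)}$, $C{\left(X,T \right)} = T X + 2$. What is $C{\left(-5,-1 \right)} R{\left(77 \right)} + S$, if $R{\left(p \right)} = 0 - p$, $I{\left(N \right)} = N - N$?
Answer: $- \frac{2149}{4} \approx -537.25$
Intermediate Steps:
$I{\left(N \right)} = 0$
$C{\left(X,T \right)} = 2 + T X$
$R{\left(p \right)} = - p$
$S = \frac{7}{4}$ ($S = \frac{7}{4} - \frac{0^{2}}{4} = \frac{7}{4} - 0 = \frac{7}{4} + 0 = \frac{7}{4} \approx 1.75$)
$C{\left(-5,-1 \right)} R{\left(77 \right)} + S = \left(2 - -5\right) \left(\left(-1\right) 77\right) + \frac{7}{4} = \left(2 + 5\right) \left(-77\right) + \frac{7}{4} = 7 \left(-77\right) + \frac{7}{4} = -539 + \frac{7}{4} = - \frac{2149}{4}$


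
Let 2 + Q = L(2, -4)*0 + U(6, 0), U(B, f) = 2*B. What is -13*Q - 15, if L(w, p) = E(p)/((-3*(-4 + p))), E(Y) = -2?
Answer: -145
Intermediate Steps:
L(w, p) = -2/(12 - 3*p) (L(w, p) = -2*(-1/(3*(-4 + p))) = -2/(12 - 3*p))
Q = 10 (Q = -2 + ((2/(3*(-4 - 4)))*0 + 2*6) = -2 + (((⅔)/(-8))*0 + 12) = -2 + (((⅔)*(-⅛))*0 + 12) = -2 + (-1/12*0 + 12) = -2 + (0 + 12) = -2 + 12 = 10)
-13*Q - 15 = -13*10 - 15 = -130 - 15 = -145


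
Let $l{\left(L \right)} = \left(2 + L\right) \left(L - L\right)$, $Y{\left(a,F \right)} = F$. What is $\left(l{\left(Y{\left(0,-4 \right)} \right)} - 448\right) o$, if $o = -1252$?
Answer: $560896$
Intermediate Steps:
$l{\left(L \right)} = 0$ ($l{\left(L \right)} = \left(2 + L\right) 0 = 0$)
$\left(l{\left(Y{\left(0,-4 \right)} \right)} - 448\right) o = \left(0 - 448\right) \left(-1252\right) = \left(-448\right) \left(-1252\right) = 560896$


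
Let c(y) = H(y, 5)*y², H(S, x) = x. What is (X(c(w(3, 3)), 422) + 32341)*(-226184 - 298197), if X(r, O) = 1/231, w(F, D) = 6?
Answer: -356139172012/21 ≈ -1.6959e+10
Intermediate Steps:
c(y) = 5*y²
X(r, O) = 1/231
(X(c(w(3, 3)), 422) + 32341)*(-226184 - 298197) = (1/231 + 32341)*(-226184 - 298197) = (7470772/231)*(-524381) = -356139172012/21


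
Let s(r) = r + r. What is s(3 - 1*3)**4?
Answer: 0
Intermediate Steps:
s(r) = 2*r
s(3 - 1*3)**4 = (2*(3 - 1*3))**4 = (2*(3 - 3))**4 = (2*0)**4 = 0**4 = 0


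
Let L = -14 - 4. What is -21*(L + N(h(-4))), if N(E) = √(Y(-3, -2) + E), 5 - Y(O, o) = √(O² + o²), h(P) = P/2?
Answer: 378 - 21*√(3 - √13) ≈ 378.0 - 16.342*I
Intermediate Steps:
h(P) = P/2 (h(P) = P*(½) = P/2)
L = -18
Y(O, o) = 5 - √(O² + o²)
N(E) = √(5 + E - √13) (N(E) = √((5 - √((-3)² + (-2)²)) + E) = √((5 - √(9 + 4)) + E) = √((5 - √13) + E) = √(5 + E - √13))
-21*(L + N(h(-4))) = -21*(-18 + √(5 + (½)*(-4) - √13)) = -21*(-18 + √(5 - 2 - √13)) = -21*(-18 + √(3 - √13)) = 378 - 21*√(3 - √13)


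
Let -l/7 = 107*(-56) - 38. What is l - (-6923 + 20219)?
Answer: 28914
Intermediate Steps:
l = 42210 (l = -7*(107*(-56) - 38) = -7*(-5992 - 38) = -7*(-6030) = 42210)
l - (-6923 + 20219) = 42210 - (-6923 + 20219) = 42210 - 1*13296 = 42210 - 13296 = 28914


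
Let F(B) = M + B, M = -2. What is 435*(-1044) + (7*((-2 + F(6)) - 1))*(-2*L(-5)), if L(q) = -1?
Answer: -454126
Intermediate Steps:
F(B) = -2 + B
435*(-1044) + (7*((-2 + F(6)) - 1))*(-2*L(-5)) = 435*(-1044) + (7*((-2 + (-2 + 6)) - 1))*(-2*(-1)) = -454140 + (7*((-2 + 4) - 1))*2 = -454140 + (7*(2 - 1))*2 = -454140 + (7*1)*2 = -454140 + 7*2 = -454140 + 14 = -454126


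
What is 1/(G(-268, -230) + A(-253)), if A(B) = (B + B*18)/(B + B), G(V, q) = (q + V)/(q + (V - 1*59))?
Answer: 1114/11579 ≈ 0.096209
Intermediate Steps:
G(V, q) = (V + q)/(-59 + V + q) (G(V, q) = (V + q)/(q + (V - 59)) = (V + q)/(q + (-59 + V)) = (V + q)/(-59 + V + q))
A(B) = 19/2 (A(B) = (B + 18*B)/((2*B)) = (19*B)*(1/(2*B)) = 19/2)
1/(G(-268, -230) + A(-253)) = 1/((-268 - 230)/(-59 - 268 - 230) + 19/2) = 1/(-498/(-557) + 19/2) = 1/(-1/557*(-498) + 19/2) = 1/(498/557 + 19/2) = 1/(11579/1114) = 1114/11579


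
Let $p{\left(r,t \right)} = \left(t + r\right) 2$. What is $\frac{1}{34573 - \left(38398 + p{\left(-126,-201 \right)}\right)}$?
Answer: $- \frac{1}{3171} \approx -0.00031536$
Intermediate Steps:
$p{\left(r,t \right)} = 2 r + 2 t$ ($p{\left(r,t \right)} = \left(r + t\right) 2 = 2 r + 2 t$)
$\frac{1}{34573 - \left(38398 + p{\left(-126,-201 \right)}\right)} = \frac{1}{34573 - \left(38398 - 402 - 252\right)} = \frac{1}{34573 - 37744} = \frac{1}{-3171} = - \frac{1}{3171}$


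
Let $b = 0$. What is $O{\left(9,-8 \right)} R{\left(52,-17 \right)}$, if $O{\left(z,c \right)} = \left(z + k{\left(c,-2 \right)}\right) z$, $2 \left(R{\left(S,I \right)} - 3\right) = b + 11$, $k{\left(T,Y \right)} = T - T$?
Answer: $\frac{1377}{2} \approx 688.5$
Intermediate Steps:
$k{\left(T,Y \right)} = 0$
$R{\left(S,I \right)} = \frac{17}{2}$ ($R{\left(S,I \right)} = 3 + \frac{0 + 11}{2} = 3 + \frac{1}{2} \cdot 11 = 3 + \frac{11}{2} = \frac{17}{2}$)
$O{\left(z,c \right)} = z^{2}$ ($O{\left(z,c \right)} = \left(z + 0\right) z = z z = z^{2}$)
$O{\left(9,-8 \right)} R{\left(52,-17 \right)} = 9^{2} \cdot \frac{17}{2} = 81 \cdot \frac{17}{2} = \frac{1377}{2}$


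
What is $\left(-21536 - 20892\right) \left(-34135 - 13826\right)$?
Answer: $2034889308$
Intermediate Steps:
$\left(-21536 - 20892\right) \left(-34135 - 13826\right) = - 42428 \left(-34135 + \left(-18904 + 5078\right)\right) = - 42428 \left(-34135 - 13826\right) = \left(-42428\right) \left(-47961\right) = 2034889308$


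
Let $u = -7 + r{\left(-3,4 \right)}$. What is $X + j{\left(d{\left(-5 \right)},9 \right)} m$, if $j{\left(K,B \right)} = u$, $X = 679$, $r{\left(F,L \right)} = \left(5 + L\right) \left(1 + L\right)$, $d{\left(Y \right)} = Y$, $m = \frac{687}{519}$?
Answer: $\frac{126169}{173} \approx 729.3$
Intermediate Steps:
$m = \frac{229}{173}$ ($m = 687 \cdot \frac{1}{519} = \frac{229}{173} \approx 1.3237$)
$r{\left(F,L \right)} = \left(1 + L\right) \left(5 + L\right)$
$u = 38$ ($u = -7 + \left(5 + 4^{2} + 6 \cdot 4\right) = -7 + \left(5 + 16 + 24\right) = -7 + 45 = 38$)
$j{\left(K,B \right)} = 38$
$X + j{\left(d{\left(-5 \right)},9 \right)} m = 679 + 38 \cdot \frac{229}{173} = 679 + \frac{8702}{173} = \frac{126169}{173}$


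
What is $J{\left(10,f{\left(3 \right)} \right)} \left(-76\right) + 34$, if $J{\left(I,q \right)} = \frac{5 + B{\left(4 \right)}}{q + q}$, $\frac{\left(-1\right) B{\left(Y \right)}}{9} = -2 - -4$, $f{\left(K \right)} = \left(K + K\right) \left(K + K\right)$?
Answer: $\frac{859}{18} \approx 47.722$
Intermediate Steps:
$f{\left(K \right)} = 4 K^{2}$ ($f{\left(K \right)} = 2 K 2 K = 4 K^{2}$)
$B{\left(Y \right)} = -18$ ($B{\left(Y \right)} = - 9 \left(-2 - -4\right) = - 9 \left(-2 + 4\right) = \left(-9\right) 2 = -18$)
$J{\left(I,q \right)} = - \frac{13}{2 q}$ ($J{\left(I,q \right)} = \frac{5 - 18}{q + q} = - \frac{13}{2 q}$)
$J{\left(10,f{\left(3 \right)} \right)} \left(-76\right) + 34 = - \frac{13}{2 \cdot 4 \cdot 3^{2}} \left(-76\right) + 34 = - \frac{13}{2 \cdot 4 \cdot 9} \left(-76\right) + 34 = - \frac{13}{2 \cdot 36} \left(-76\right) + 34 = \left(- \frac{13}{2}\right) \frac{1}{36} \left(-76\right) + 34 = \left(- \frac{13}{72}\right) \left(-76\right) + 34 = \frac{247}{18} + 34 = \frac{859}{18}$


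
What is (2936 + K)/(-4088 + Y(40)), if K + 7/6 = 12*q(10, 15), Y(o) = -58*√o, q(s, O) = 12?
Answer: -726131/956376 + 41209*√10/1912752 ≈ -0.69112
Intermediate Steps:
K = 857/6 (K = -7/6 + 12*12 = -7/6 + 144 = 857/6 ≈ 142.83)
(2936 + K)/(-4088 + Y(40)) = (2936 + 857/6)/(-4088 - 116*√10) = 18473/(6*(-4088 - 116*√10))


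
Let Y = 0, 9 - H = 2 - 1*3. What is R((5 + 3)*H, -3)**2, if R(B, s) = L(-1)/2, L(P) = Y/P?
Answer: 0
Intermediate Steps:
H = 10 (H = 9 - (2 - 1*3) = 9 - (2 - 3) = 9 - 1*(-1) = 9 + 1 = 10)
L(P) = 0 (L(P) = 0/P = 0)
R(B, s) = 0 (R(B, s) = 0/2 = 0*(1/2) = 0)
R((5 + 3)*H, -3)**2 = 0**2 = 0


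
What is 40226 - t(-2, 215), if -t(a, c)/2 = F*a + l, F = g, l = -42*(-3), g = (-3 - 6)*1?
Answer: 40514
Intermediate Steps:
g = -9 (g = -9*1 = -9)
l = 126
F = -9
t(a, c) = -252 + 18*a (t(a, c) = -2*(-9*a + 126) = -2*(126 - 9*a) = -252 + 18*a)
40226 - t(-2, 215) = 40226 - (-252 + 18*(-2)) = 40226 - (-252 - 36) = 40226 - 1*(-288) = 40226 + 288 = 40514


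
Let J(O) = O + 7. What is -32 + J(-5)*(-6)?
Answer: -44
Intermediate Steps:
J(O) = 7 + O
-32 + J(-5)*(-6) = -32 + (7 - 5)*(-6) = -32 + 2*(-6) = -32 - 12 = -44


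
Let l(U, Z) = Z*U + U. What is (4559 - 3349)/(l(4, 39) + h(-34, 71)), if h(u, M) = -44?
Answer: 605/58 ≈ 10.431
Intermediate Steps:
l(U, Z) = U + U*Z (l(U, Z) = U*Z + U = U + U*Z)
(4559 - 3349)/(l(4, 39) + h(-34, 71)) = (4559 - 3349)/(4*(1 + 39) - 44) = 1210/(4*40 - 44) = 1210/(160 - 44) = 1210/116 = 1210*(1/116) = 605/58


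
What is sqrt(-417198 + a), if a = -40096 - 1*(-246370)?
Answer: 18*I*sqrt(651) ≈ 459.26*I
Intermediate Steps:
a = 206274 (a = -40096 + 246370 = 206274)
sqrt(-417198 + a) = sqrt(-417198 + 206274) = sqrt(-210924) = 18*I*sqrt(651)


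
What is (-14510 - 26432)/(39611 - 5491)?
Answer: -20471/17060 ≈ -1.1999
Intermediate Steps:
(-14510 - 26432)/(39611 - 5491) = -40942/34120 = -40942*1/34120 = -20471/17060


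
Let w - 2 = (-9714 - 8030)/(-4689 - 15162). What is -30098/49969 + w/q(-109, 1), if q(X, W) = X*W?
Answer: -67995337556/108120873471 ≈ -0.62888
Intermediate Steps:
q(X, W) = W*X
w = 57446/19851 (w = 2 + (-9714 - 8030)/(-4689 - 15162) = 2 - 17744/(-19851) = 2 - 17744*(-1/19851) = 2 + 17744/19851 = 57446/19851 ≈ 2.8939)
-30098/49969 + w/q(-109, 1) = -30098/49969 + 57446/(19851*((1*(-109)))) = -30098*1/49969 + (57446/19851)/(-109) = -30098/49969 + (57446/19851)*(-1/109) = -30098/49969 - 57446/2163759 = -67995337556/108120873471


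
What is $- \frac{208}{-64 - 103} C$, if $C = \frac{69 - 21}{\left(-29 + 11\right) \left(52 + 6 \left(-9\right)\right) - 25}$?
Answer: $\frac{9984}{1837} \approx 5.435$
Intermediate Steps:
$C = \frac{48}{11}$ ($C = \frac{48}{- 18 \left(52 - 54\right) - 25} = \frac{48}{\left(-18\right) \left(-2\right) - 25} = \frac{48}{36 - 25} = \frac{48}{11} \approx 4.3636$)
$- \frac{208}{-64 - 103} C = - \frac{208}{-64 - 103} \cdot \frac{48}{11} = - \frac{208}{-167} \cdot \frac{48}{11} = \left(-208\right) \left(- \frac{1}{167}\right) \frac{48}{11} = \frac{208}{167} \cdot \frac{48}{11} = \frac{9984}{1837}$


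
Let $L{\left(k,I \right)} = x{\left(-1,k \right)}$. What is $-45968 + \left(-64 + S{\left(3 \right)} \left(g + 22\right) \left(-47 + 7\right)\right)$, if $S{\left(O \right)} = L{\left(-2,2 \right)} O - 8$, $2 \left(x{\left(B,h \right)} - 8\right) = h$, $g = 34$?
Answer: $-75152$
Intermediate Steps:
$x{\left(B,h \right)} = 8 + \frac{h}{2}$
$L{\left(k,I \right)} = 8 + \frac{k}{2}$
$S{\left(O \right)} = -8 + 7 O$ ($S{\left(O \right)} = \left(8 + \frac{1}{2} \left(-2\right)\right) O - 8 = \left(8 - 1\right) O - 8 = 7 O - 8 = -8 + 7 O$)
$-45968 + \left(-64 + S{\left(3 \right)} \left(g + 22\right) \left(-47 + 7\right)\right) = -45968 + \left(-64 + \left(-8 + 7 \cdot 3\right) \left(34 + 22\right) \left(-47 + 7\right)\right) = -45968 + \left(-64 + \left(-8 + 21\right) 56 \left(-40\right)\right) = -45968 + \left(-64 + 13 \left(-2240\right)\right) = -45968 - 29184 = -75152$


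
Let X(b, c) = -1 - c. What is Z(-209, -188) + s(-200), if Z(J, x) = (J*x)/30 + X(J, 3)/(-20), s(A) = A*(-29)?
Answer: 106649/15 ≈ 7109.9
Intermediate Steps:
s(A) = -29*A
Z(J, x) = ⅕ + J*x/30 (Z(J, x) = (J*x)/30 + (-1 - 1*3)/(-20) = (J*x)*(1/30) + (-1 - 3)*(-1/20) = J*x/30 - 4*(-1/20) = J*x/30 + ⅕ = ⅕ + J*x/30)
Z(-209, -188) + s(-200) = (⅕ + (1/30)*(-209)*(-188)) - 29*(-200) = (⅕ + 19646/15) + 5800 = 19649/15 + 5800 = 106649/15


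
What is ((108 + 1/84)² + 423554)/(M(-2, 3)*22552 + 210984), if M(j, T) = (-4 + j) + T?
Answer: 3070916353/1011322368 ≈ 3.0365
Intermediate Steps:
M(j, T) = -4 + T + j
((108 + 1/84)² + 423554)/(M(-2, 3)*22552 + 210984) = ((108 + 1/84)² + 423554)/((-4 + 3 - 2)*22552 + 210984) = ((108 + 1/84)² + 423554)/(-3*22552 + 210984) = ((9073/84)² + 423554)/(-67656 + 210984) = (82319329/7056 + 423554)/143328 = (3070916353/7056)*(1/143328) = 3070916353/1011322368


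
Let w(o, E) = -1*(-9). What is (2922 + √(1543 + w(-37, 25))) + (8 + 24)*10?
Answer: 3242 + 4*√97 ≈ 3281.4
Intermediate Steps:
w(o, E) = 9
(2922 + √(1543 + w(-37, 25))) + (8 + 24)*10 = (2922 + √(1543 + 9)) + (8 + 24)*10 = (2922 + √1552) + 32*10 = (2922 + 4*√97) + 320 = 3242 + 4*√97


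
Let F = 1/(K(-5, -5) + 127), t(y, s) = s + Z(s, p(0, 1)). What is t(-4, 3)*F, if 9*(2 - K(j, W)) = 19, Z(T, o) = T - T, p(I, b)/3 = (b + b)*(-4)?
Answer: 27/1142 ≈ 0.023643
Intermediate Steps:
p(I, b) = -24*b (p(I, b) = 3*((b + b)*(-4)) = 3*((2*b)*(-4)) = 3*(-8*b) = -24*b)
Z(T, o) = 0
K(j, W) = -⅑ (K(j, W) = 2 - ⅑*19 = 2 - 19/9 = -⅑)
t(y, s) = s (t(y, s) = s + 0 = s)
F = 9/1142 (F = 1/(-⅑ + 127) = 1/(1142/9) = 9/1142 ≈ 0.0078809)
t(-4, 3)*F = 3*(9/1142) = 27/1142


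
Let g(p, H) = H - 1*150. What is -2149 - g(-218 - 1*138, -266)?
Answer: -1733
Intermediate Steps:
g(p, H) = -150 + H (g(p, H) = H - 150 = -150 + H)
-2149 - g(-218 - 1*138, -266) = -2149 - (-150 - 266) = -2149 - 1*(-416) = -2149 + 416 = -1733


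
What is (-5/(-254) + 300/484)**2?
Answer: 386319025/944578756 ≈ 0.40899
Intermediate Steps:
(-5/(-254) + 300/484)**2 = (-5*(-1/254) + 300*(1/484))**2 = (5/254 + 75/121)**2 = (19655/30734)**2 = 386319025/944578756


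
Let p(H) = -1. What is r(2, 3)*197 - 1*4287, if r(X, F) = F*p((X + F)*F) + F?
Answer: -4287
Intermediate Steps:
r(X, F) = 0 (r(X, F) = F*(-1) + F = -F + F = 0)
r(2, 3)*197 - 1*4287 = 0*197 - 1*4287 = 0 - 4287 = -4287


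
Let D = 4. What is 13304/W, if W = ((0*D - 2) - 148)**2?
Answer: 3326/5625 ≈ 0.59129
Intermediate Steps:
W = 22500 (W = ((0*4 - 2) - 148)**2 = ((0 - 2) - 148)**2 = (-2 - 148)**2 = (-150)**2 = 22500)
13304/W = 13304/22500 = 13304*(1/22500) = 3326/5625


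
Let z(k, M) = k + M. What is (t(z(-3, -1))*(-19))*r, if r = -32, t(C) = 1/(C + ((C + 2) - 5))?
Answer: -608/11 ≈ -55.273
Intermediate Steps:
z(k, M) = M + k
t(C) = 1/(-3 + 2*C) (t(C) = 1/(C + ((2 + C) - 5)) = 1/(C + (-3 + C)) = 1/(-3 + 2*C))
(t(z(-3, -1))*(-19))*r = (-19/(-3 + 2*(-1 - 3)))*(-32) = (-19/(-3 + 2*(-4)))*(-32) = (-19/(-3 - 8))*(-32) = (-19/(-11))*(-32) = -1/11*(-19)*(-32) = (19/11)*(-32) = -608/11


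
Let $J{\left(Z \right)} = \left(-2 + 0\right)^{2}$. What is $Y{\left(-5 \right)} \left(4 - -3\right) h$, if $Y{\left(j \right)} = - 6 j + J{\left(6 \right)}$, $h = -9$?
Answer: $-2142$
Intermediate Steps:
$J{\left(Z \right)} = 4$ ($J{\left(Z \right)} = \left(-2\right)^{2} = 4$)
$Y{\left(j \right)} = 4 - 6 j$ ($Y{\left(j \right)} = - 6 j + 4 = 4 - 6 j$)
$Y{\left(-5 \right)} \left(4 - -3\right) h = \left(4 - -30\right) \left(4 - -3\right) \left(-9\right) = \left(4 + 30\right) \left(4 + 3\right) \left(-9\right) = 34 \cdot 7 \left(-9\right) = 238 \left(-9\right) = -2142$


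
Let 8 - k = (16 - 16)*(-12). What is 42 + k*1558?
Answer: 12506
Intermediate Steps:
k = 8 (k = 8 - (16 - 16)*(-12) = 8 - 0*(-12) = 8 - 1*0 = 8 + 0 = 8)
42 + k*1558 = 42 + 8*1558 = 42 + 12464 = 12506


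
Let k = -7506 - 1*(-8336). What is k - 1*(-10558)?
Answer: 11388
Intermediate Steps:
k = 830 (k = -7506 + 8336 = 830)
k - 1*(-10558) = 830 - 1*(-10558) = 830 + 10558 = 11388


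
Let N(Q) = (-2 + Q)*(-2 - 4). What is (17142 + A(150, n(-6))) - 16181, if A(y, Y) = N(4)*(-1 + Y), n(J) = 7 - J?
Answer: 817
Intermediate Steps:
N(Q) = 12 - 6*Q (N(Q) = (-2 + Q)*(-6) = 12 - 6*Q)
A(y, Y) = 12 - 12*Y (A(y, Y) = (12 - 6*4)*(-1 + Y) = (12 - 24)*(-1 + Y) = -12*(-1 + Y) = 12 - 12*Y)
(17142 + A(150, n(-6))) - 16181 = (17142 + (12 - 12*(7 - 1*(-6)))) - 16181 = (17142 + (12 - 12*(7 + 6))) - 16181 = (17142 + (12 - 12*13)) - 16181 = (17142 + (12 - 156)) - 16181 = (17142 - 144) - 16181 = 16998 - 16181 = 817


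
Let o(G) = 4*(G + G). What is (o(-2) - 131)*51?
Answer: -7497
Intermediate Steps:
o(G) = 8*G (o(G) = 4*(2*G) = 8*G)
(o(-2) - 131)*51 = (8*(-2) - 131)*51 = (-16 - 131)*51 = -147*51 = -7497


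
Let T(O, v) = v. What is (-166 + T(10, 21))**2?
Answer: 21025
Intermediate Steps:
(-166 + T(10, 21))**2 = (-166 + 21)**2 = (-145)**2 = 21025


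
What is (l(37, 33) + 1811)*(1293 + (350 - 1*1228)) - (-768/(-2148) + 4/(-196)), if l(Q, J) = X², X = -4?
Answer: 6650213098/8771 ≈ 7.5821e+5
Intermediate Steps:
l(Q, J) = 16 (l(Q, J) = (-4)² = 16)
(l(37, 33) + 1811)*(1293 + (350 - 1*1228)) - (-768/(-2148) + 4/(-196)) = (16 + 1811)*(1293 + (350 - 1*1228)) - (-768/(-2148) + 4/(-196)) = 1827*(1293 + (350 - 1228)) - (-768*(-1/2148) + 4*(-1/196)) = 1827*(1293 - 878) - (64/179 - 1/49) = 1827*415 - 1*2957/8771 = 758205 - 2957/8771 = 6650213098/8771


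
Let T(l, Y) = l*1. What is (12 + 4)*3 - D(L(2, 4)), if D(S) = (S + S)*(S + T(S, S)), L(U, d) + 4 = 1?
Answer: 12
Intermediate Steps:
T(l, Y) = l
L(U, d) = -3 (L(U, d) = -4 + 1 = -3)
D(S) = 4*S² (D(S) = (S + S)*(S + S) = (2*S)*(2*S) = 4*S²)
(12 + 4)*3 - D(L(2, 4)) = (12 + 4)*3 - 4*(-3)² = 16*3 - 4*9 = 48 - 1*36 = 48 - 36 = 12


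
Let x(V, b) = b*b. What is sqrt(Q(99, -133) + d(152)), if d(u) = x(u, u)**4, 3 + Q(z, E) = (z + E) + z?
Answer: 3*sqrt(31659656176497102) ≈ 5.3379e+8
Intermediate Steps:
x(V, b) = b**2
Q(z, E) = -3 + E + 2*z (Q(z, E) = -3 + ((z + E) + z) = -3 + ((E + z) + z) = -3 + (E + 2*z) = -3 + E + 2*z)
d(u) = u**8 (d(u) = (u**2)**4 = u**8)
sqrt(Q(99, -133) + d(152)) = sqrt((-3 - 133 + 2*99) + 152**8) = sqrt((-3 - 133 + 198) + 284936905588473856) = sqrt(62 + 284936905588473856) = sqrt(284936905588473918) = 3*sqrt(31659656176497102)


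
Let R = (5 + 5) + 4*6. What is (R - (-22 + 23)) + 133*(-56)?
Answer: -7415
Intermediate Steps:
R = 34 (R = 10 + 24 = 34)
(R - (-22 + 23)) + 133*(-56) = (34 - (-22 + 23)) + 133*(-56) = (34 - 1*1) - 7448 = (34 - 1) - 7448 = 33 - 7448 = -7415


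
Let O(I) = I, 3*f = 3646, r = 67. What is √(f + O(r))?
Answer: √11541/3 ≈ 35.810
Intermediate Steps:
f = 3646/3 (f = (⅓)*3646 = 3646/3 ≈ 1215.3)
√(f + O(r)) = √(3646/3 + 67) = √(3847/3) = √11541/3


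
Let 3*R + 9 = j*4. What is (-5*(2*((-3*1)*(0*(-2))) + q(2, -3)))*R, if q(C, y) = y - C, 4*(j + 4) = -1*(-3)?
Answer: -550/3 ≈ -183.33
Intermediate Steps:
j = -13/4 (j = -4 + (-1*(-3))/4 = -4 + (¼)*3 = -4 + ¾ = -13/4 ≈ -3.2500)
R = -22/3 (R = -3 + (-13/4*4)/3 = -3 + (⅓)*(-13) = -3 - 13/3 = -22/3 ≈ -7.3333)
(-5*(2*((-3*1)*(0*(-2))) + q(2, -3)))*R = -5*(2*((-3*1)*(0*(-2))) + (-3 - 1*2))*(-22/3) = -5*(2*(-3*0) + (-3 - 2))*(-22/3) = -5*(2*0 - 5)*(-22/3) = -5*(0 - 5)*(-22/3) = -5*(-5)*(-22/3) = 25*(-22/3) = -550/3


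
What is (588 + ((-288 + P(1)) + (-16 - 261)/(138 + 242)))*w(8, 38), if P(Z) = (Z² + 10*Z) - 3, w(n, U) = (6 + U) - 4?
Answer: 233526/19 ≈ 12291.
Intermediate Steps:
w(n, U) = 2 + U
P(Z) = -3 + Z² + 10*Z
(588 + ((-288 + P(1)) + (-16 - 261)/(138 + 242)))*w(8, 38) = (588 + ((-288 + (-3 + 1² + 10*1)) + (-16 - 261)/(138 + 242)))*(2 + 38) = (588 + ((-288 + (-3 + 1 + 10)) - 277/380))*40 = (588 + ((-288 + 8) - 277*1/380))*40 = (588 + (-280 - 277/380))*40 = (588 - 106677/380)*40 = (116763/380)*40 = 233526/19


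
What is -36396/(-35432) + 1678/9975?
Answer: 105626249/88358550 ≈ 1.1954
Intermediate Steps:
-36396/(-35432) + 1678/9975 = -36396*(-1/35432) + 1678*(1/9975) = 9099/8858 + 1678/9975 = 105626249/88358550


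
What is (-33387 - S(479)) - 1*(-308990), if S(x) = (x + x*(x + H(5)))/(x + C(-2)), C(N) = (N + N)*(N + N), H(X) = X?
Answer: 27238234/99 ≈ 2.7513e+5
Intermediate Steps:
C(N) = 4*N**2 (C(N) = (2*N)*(2*N) = 4*N**2)
S(x) = (x + x*(5 + x))/(16 + x) (S(x) = (x + x*(x + 5))/(x + 4*(-2)**2) = (x + x*(5 + x))/(x + 4*4) = (x + x*(5 + x))/(x + 16) = (x + x*(5 + x))/(16 + x))
(-33387 - S(479)) - 1*(-308990) = (-33387 - 479*(6 + 479)/(16 + 479)) - 1*(-308990) = (-33387 - 479*485/495) + 308990 = (-33387 - 1*46463/99) + 308990 = (-33387 - 46463/99) + 308990 = -3351776/99 + 308990 = 27238234/99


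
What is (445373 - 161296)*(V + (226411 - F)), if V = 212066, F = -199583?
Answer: 181258170620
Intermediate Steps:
(445373 - 161296)*(V + (226411 - F)) = (445373 - 161296)*(212066 + (226411 - 1*(-199583))) = 284077*(212066 + (226411 + 199583)) = 284077*(212066 + 425994) = 284077*638060 = 181258170620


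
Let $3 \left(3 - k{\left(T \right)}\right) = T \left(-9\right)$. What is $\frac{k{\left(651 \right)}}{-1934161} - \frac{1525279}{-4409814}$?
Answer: $\frac{2941509559735}{8529290256054} \approx 0.34487$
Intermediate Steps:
$k{\left(T \right)} = 3 + 3 T$ ($k{\left(T \right)} = 3 - \frac{T \left(-9\right)}{3} = 3 - \frac{\left(-9\right) T}{3} = 3 + 3 T$)
$\frac{k{\left(651 \right)}}{-1934161} - \frac{1525279}{-4409814} = \frac{3 + 3 \cdot 651}{-1934161} - \frac{1525279}{-4409814} = \left(3 + 1953\right) \left(- \frac{1}{1934161}\right) - - \frac{1525279}{4409814} = 1956 \left(- \frac{1}{1934161}\right) + \frac{1525279}{4409814} = - \frac{1956}{1934161} + \frac{1525279}{4409814} = \frac{2941509559735}{8529290256054}$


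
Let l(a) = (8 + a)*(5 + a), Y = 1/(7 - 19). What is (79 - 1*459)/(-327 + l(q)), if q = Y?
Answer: 54720/41483 ≈ 1.3191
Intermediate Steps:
Y = -1/12 (Y = 1/(-12) = -1/12 ≈ -0.083333)
q = -1/12 ≈ -0.083333
l(a) = (5 + a)*(8 + a)
(79 - 1*459)/(-327 + l(q)) = (79 - 1*459)/(-327 + (40 + (-1/12)**2 + 13*(-1/12))) = (79 - 459)/(-327 + (40 + 1/144 - 13/12)) = -380/(-327 + 5605/144) = -380/(-41483/144) = -380*(-144/41483) = 54720/41483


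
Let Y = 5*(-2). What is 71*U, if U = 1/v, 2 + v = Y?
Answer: -71/12 ≈ -5.9167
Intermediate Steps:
Y = -10
v = -12 (v = -2 - 10 = -12)
U = -1/12 (U = 1/(-12) = -1/12 ≈ -0.083333)
71*U = 71*(-1/12) = -71/12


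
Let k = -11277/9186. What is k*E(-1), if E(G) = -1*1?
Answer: 3759/3062 ≈ 1.2276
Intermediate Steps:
k = -3759/3062 (k = -11277*1/9186 = -3759/3062 ≈ -1.2276)
E(G) = -1
k*E(-1) = -3759/3062*(-1) = 3759/3062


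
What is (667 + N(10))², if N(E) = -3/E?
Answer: 44448889/100 ≈ 4.4449e+5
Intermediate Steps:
(667 + N(10))² = (667 - 3/10)² = (6667/10)² = 44448889/100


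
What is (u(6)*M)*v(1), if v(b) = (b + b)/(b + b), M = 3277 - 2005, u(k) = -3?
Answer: -3816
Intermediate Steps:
M = 1272
v(b) = 1 (v(b) = (2*b)/((2*b)) = (2*b)*(1/(2*b)) = 1)
(u(6)*M)*v(1) = -3*1272*1 = -3816*1 = -3816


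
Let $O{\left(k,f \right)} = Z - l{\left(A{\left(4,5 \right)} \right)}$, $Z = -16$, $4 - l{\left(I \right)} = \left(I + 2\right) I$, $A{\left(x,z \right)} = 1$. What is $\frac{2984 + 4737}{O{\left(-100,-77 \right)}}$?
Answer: $- \frac{7721}{17} \approx -454.18$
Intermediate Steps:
$l{\left(I \right)} = 4 - I \left(2 + I\right)$ ($l{\left(I \right)} = 4 - \left(I + 2\right) I = 4 - \left(2 + I\right) I = 4 - I \left(2 + I\right)$)
$O{\left(k,f \right)} = -17$ ($O{\left(k,f \right)} = -16 - \left(4 - 1^{2} - 2\right) = -16 - \left(4 - 1 - 2\right) = -16 - 1 = -17$)
$\frac{2984 + 4737}{O{\left(-100,-77 \right)}} = \frac{2984 + 4737}{-17} = 7721 \left(- \frac{1}{17}\right) = - \frac{7721}{17}$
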